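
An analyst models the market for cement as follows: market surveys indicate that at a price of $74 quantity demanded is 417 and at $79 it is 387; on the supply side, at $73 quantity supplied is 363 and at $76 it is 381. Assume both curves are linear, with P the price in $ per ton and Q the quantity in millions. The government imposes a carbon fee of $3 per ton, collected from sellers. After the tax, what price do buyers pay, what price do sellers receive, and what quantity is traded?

Demand slope: (387 − 417)/(79 − 74) = -6, so Qd = 861 − 6P.
Supply slope: (381 − 363)/(76 − 73) = 6, so Qs = 6P − 75.
Without the tax, 861 − 6P = 6P − 75 gives 12P = 936, so P* = $78 and Q* = 393.
With the tax collected from sellers, supply shifts: Qs = 6(P − 3) − 75.
New equilibrium: buyers pay $79.5, sellers receive $76.5, Q = 384. (Wedge: Pb − Ps = 3.)

Buyers pay $79.5; sellers receive $76.5; quantity = 384.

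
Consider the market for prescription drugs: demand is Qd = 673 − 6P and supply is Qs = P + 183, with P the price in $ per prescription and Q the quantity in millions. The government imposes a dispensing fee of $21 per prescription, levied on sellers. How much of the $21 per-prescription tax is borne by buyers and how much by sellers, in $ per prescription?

Without the tax, 673 − 6P = P + 183 gives 7P = 490, so P* = $70 and Q* = 253.
With the tax collected from sellers, supply shifts: Qs = (P − 21) + 183.
Solving gives Q = 235 with buyers paying $73 and sellers receiving $52 (the $21 wedge).
Burden on buyers: $3; on sellers: $18. (They sum to $21.)

Buyers bear $3 per prescription; sellers bear $18 per prescription.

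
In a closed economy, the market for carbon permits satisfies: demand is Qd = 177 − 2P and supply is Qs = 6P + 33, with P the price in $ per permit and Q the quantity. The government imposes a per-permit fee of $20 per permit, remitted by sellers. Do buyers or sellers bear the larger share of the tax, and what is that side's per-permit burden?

Buyers bear the larger share: $15 per permit.

Before the tax: set 177 − 2P = 6P + 33 → P* = $18, Q* = 141.
With the tax collected from sellers, supply shifts: Qs = 6(P − 20) + 33.
New equilibrium: buyers pay $33, sellers receive $13, Q = 111. (Wedge: Pb − Ps = 20.)
Per-permit burden: buyers $15, sellers $5.
Buyers take the larger share because demand is less price-elastic here (demand slope 2 vs supply slope 6).
The less price-elastic side of the market bears the larger share of a per-unit tax.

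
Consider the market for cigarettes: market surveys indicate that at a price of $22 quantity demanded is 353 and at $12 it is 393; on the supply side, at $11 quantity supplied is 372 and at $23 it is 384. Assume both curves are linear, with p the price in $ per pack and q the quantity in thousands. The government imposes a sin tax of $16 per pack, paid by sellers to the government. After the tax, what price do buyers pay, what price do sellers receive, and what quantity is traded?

Buyers pay $19.2; sellers receive $3.2; quantity = 364.2.

Demand slope: (393 − 353)/(12 − 22) = -4, so qd = 441 − 4p.
Supply slope: (384 − 372)/(23 − 11) = 1, so qs = p + 361.
Before the tax: set 441 − 4p = p + 361 → p* = $16, q* = 377.
With the tax collected from sellers, supply shifts: qs = (p − 16) + 361.
New equilibrium: buyers pay $19.2, sellers receive $3.2, q = 364.2. (Wedge: pb − ps = 16.)
The less price-elastic side of the market bears the larger share of a per-unit tax.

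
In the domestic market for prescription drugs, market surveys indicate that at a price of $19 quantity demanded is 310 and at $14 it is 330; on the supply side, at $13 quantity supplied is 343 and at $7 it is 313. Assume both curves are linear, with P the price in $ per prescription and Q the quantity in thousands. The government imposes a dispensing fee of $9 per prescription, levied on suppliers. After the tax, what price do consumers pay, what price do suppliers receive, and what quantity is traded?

Consumers pay $17; suppliers receive $8; quantity = 318.

Demand slope: (330 − 310)/(14 − 19) = -4, so Qd = 386 − 4P.
Supply slope: (313 − 343)/(7 − 13) = 5, so Qs = 5P + 278.
Without the tax, 386 − 4P = 5P + 278 gives 9P = 108, so P* = $12 and Q* = 338.
With the tax collected from suppliers, supply shifts: Qs = 5(P − 9) + 278.
Solving gives Q = 318 with consumers paying $17 and suppliers receiving $8 (the $9 wedge).
The less price-elastic side of the market bears the larger share of a per-unit tax.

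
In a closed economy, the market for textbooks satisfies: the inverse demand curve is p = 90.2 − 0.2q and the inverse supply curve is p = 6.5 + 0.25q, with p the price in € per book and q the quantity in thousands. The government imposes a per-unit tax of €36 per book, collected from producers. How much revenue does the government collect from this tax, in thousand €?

Rewrite in direct form: qd = 451 − 5p and qs = 4p − 26.
Before the tax: set 451 − 5p = 4p − 26 → p* = €53, q* = 186.
With the tax collected from producers, supply shifts: qs = 4(p − 36) − 26.
New equilibrium: consumers pay €69, producers receive €33, q = 106. (Wedge: pb − ps = 36.)
Revenue = t · Q = 36 · 106 = €3816.

Tax revenue = €3816 thousand.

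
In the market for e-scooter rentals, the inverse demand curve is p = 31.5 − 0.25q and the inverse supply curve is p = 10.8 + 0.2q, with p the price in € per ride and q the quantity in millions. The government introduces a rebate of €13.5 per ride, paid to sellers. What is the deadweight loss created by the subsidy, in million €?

Rewrite in direct form: qd = 126 − 4p and qs = 5p − 54.
Before the subsidy: set 126 − 4p = 5p − 54 → p* = €20, q* = 46.
With a per-unit subsidy paid to sellers, each receives p + 13.5 per unit sold, so supply becomes qs = 5(p + 13.5) − 54.
New equilibrium: buyers pay €12.5, sellers receive €26, q = 76. (Wedge: pb − ps = −13.5.)
Quantity rises by |ΔQ| = |46 − 76| = 30.
DWL = ½ · t · |ΔQ| = ½ · 13.5 · 30 = €202.5.

Deadweight loss = €202.5 million.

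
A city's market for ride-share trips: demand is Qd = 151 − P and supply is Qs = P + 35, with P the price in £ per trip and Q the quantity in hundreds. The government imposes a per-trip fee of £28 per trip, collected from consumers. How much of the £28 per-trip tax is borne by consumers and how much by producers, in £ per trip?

Without the tax, 151 − P = P + 35 gives 2P = 116, so P* = £58 and Q* = 93.
With the tax collected from consumers, demand (in seller-price terms) shifts: Qd = 151 − (P + 28).
Solving gives Q = 79 with consumers paying £72 and producers receiving £44 (the £28 wedge).
Burden on consumers: £14; on producers: £14. (They sum to £28.)

Consumers bear £14 per trip; producers bear £14 per trip.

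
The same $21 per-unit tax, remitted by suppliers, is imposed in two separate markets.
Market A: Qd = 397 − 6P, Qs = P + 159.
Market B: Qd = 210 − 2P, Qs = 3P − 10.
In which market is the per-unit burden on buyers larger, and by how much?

Market B, by $9.6.

Market A: pre-tax P* = $34, Q* = 193; post-tax Q = 175; per-unit burden on buyers = $3.
Market B: pre-tax P* = $44, Q* = 122; post-tax Q = 96.8; per-unit burden on buyers = $12.6.
Difference: $3 vs $12.6 → market B is larger by $9.6.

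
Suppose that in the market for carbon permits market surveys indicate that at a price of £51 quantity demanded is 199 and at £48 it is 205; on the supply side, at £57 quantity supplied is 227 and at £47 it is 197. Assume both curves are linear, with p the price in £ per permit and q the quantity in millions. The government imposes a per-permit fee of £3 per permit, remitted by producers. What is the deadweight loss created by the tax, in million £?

Deadweight loss = £5.4 million.

Demand slope: (205 − 199)/(48 − 51) = -2, so qd = 301 − 2p.
Supply slope: (197 − 227)/(47 − 57) = 3, so qs = 3p + 56.
Before the tax: set 301 − 2p = 3p + 56 → p* = £49, q* = 203.
With the tax collected from producers, supply shifts: qs = 3(p − 3) + 56.
Solving gives q = 199.4 with consumers paying £50.8 and producers receiving £47.8 (the £3 wedge).
Quantity falls by |ΔQ| = |203 − 199.4| = 3.6.
DWL = ½ · t · |ΔQ| = ½ · 3 · 3.6 = £5.4.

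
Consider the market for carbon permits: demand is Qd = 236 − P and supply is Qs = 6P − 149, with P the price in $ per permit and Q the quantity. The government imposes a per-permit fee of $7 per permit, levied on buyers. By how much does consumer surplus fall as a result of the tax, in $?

Consumer surplus falls by $1068.

Before the tax: set 236 − P = 6P − 149 → P* = $55, Q* = 181.
With the tax collected from buyers, demand (in seller-price terms) shifts: Qd = 236 − (P + 7).
New equilibrium: buyers pay $61, sellers receive $54, Q = 175. (Wedge: Pb − Ps = 7.)
ΔCS is the trapezoid between Q = 175 and Q = 181 of height $6: ½ · (181 + 175) · 6 = $1068.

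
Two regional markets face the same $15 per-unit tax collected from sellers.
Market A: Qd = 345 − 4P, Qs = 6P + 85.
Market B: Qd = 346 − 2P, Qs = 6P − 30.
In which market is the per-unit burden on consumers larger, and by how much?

Market A: pre-tax P* = $26, Q* = 241; post-tax Q = 205; per-unit burden on consumers = $9.
Market B: pre-tax P* = $47, Q* = 252; post-tax Q = 229.5; per-unit burden on consumers = $11.25.
Difference: $9 vs $11.25 → market B is larger by $2.25.

Market B, by $2.25.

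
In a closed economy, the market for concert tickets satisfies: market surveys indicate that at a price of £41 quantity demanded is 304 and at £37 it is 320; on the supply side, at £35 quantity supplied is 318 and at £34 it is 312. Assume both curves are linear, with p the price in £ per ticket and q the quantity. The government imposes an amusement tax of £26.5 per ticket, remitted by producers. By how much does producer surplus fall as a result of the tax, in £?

Producer surplus falls by £3097.32.

Demand slope: (320 − 304)/(37 − 41) = -4, so qd = 468 − 4p.
Supply slope: (312 − 318)/(34 − 35) = 6, so qs = 6p + 108.
Without the tax, 468 − 4p = 6p + 108 gives 10p = 360, so p* = £36 and q* = 324.
With the tax collected from producers, supply shifts: qs = 6(p − 26.5) + 108.
New equilibrium: buyers pay £51.9, producers receive £25.4, q = 260.4. (Wedge: pb − ps = 26.5.)
ΔPS is the trapezoid between Q = 260.4 and Q = 324 of height £10.6: ½ · (324 + 260.4) · 10.6 = £3097.32.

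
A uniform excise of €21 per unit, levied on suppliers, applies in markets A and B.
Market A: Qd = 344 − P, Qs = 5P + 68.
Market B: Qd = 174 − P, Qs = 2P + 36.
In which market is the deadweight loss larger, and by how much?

Market A, by €36.75.

Market A: pre-tax P* = €46, Q* = 298; post-tax Q = 280.5; deadweight loss = €183.75.
Market B: pre-tax P* = €46, Q* = 128; post-tax Q = 114; deadweight loss = €147.
Difference: €183.75 vs €147 → market A is larger by €36.75.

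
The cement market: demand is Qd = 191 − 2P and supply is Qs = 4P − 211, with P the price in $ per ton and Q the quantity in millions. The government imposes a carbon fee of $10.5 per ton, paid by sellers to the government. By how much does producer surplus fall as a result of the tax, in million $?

Producer surplus falls by $175 million.

Without the tax, 191 − 2P = 4P − 211 gives 6P = 402, so P* = $67 and Q* = 57.
With the tax collected from sellers, supply shifts: Qs = 4(P − 10.5) − 211.
New equilibrium: buyers pay $74, sellers receive $63.5, Q = 43. (Wedge: Pb − Ps = 10.5.)
ΔPS is the trapezoid between Q = 43 and Q = 57 of height $3.5: ½ · (57 + 43) · 3.5 = $175.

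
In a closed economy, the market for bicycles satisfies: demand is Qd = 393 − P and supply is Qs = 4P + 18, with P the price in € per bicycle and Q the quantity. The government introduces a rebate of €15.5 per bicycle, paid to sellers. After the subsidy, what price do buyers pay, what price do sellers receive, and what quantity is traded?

Buyers pay €62.6; sellers receive €78.1; quantity = 330.4.

Without the subsidy, 393 − P = 4P + 18 gives 5P = 375, so P* = €75 and Q* = 318.
With a per-unit subsidy paid to sellers, each receives P + 15.5 per unit sold, so supply becomes Qs = 4(P + 15.5) + 18.
Solving gives Q = 330.4 with buyers paying €62.6 and sellers receiving €78.1 (the €15.5 wedge).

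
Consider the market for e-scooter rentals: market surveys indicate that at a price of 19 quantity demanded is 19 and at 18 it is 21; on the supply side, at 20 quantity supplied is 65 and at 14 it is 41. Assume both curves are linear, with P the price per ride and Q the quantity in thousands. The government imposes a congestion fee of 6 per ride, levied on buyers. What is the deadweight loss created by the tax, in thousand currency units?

Deadweight loss = 24 thousand.

Demand slope: (21 − 19)/(18 − 19) = -2, so Qd = 57 − 2P.
Supply slope: (41 − 65)/(14 − 20) = 4, so Qs = 4P − 15.
Without the tax, 57 − 2P = 4P − 15 gives 6P = 72, so P* = 12 and Q* = 33.
With the tax collected from buyers, demand (in seller-price terms) shifts: Qd = 57 − 2(P + 6).
Solving gives Q = 25 with buyers paying 16 and sellers receiving 10 (the 6 wedge).
Quantity falls by |ΔQ| = |33 − 25| = 8.
DWL = ½ · t · |ΔQ| = ½ · 6 · 8 = 24.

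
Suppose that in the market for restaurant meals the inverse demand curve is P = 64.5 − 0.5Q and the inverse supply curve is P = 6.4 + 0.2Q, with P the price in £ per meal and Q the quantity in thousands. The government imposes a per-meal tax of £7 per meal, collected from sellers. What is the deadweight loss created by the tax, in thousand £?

Deadweight loss = £35 thousand.

Inverting to Q(P) form: Qd = 129 − 2P; Qs = 5P − 32.
Before the tax: set 129 − 2P = 5P − 32 → P* = £23, Q* = 83.
With the tax collected from sellers, supply shifts: Qs = 5(P − 7) − 32.
Solving gives Q = 73 with buyers paying £28 and sellers receiving £21 (the £7 wedge).
Quantity falls by |ΔQ| = |83 − 73| = 10.
DWL = ½ · t · |ΔQ| = ½ · 7 · 10 = £35.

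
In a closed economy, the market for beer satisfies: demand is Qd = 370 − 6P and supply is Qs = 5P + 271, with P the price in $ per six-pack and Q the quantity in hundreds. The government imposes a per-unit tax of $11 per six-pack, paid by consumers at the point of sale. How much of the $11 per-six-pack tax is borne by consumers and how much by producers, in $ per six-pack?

Consumers bear $5 per six-pack; producers bear $6 per six-pack.

Without the tax, 370 − 6P = 5P + 271 gives 11P = 99, so P* = $9 and Q* = 316.
With the tax collected from consumers, demand (in seller-price terms) shifts: Qd = 370 − 6(P + 11).
Solving gives Q = 286 with consumers paying $14 and producers receiving $3 (the $11 wedge).
Burden on consumers: $5; on producers: $6. (They sum to $11.)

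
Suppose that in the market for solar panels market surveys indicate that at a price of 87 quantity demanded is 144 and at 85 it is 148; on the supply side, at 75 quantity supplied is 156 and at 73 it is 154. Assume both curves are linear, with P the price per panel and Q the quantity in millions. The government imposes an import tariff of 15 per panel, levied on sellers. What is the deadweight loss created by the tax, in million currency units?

Demand slope: (148 − 144)/(85 − 87) = -2, so Qd = 318 − 2P.
Supply slope: (154 − 156)/(73 − 75) = 1, so Qs = P + 81.
Before the tax: set 318 − 2P = P + 81 → P* = 79, Q* = 160.
With the tax collected from sellers, supply shifts: Qs = (P − 15) + 81.
Solving gives Q = 150 with consumers paying 84 and sellers receiving 69 (the 15 wedge).
Quantity falls by |ΔQ| = |160 − 150| = 10.
DWL = ½ · t · |ΔQ| = ½ · 15 · 10 = 75.

Deadweight loss = 75 million.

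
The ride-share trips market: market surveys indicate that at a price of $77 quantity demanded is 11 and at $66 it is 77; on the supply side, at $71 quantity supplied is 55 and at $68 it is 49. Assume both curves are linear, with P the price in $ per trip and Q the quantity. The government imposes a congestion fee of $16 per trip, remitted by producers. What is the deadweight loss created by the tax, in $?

Demand slope: (77 − 11)/(66 − 77) = -6, so Qd = 473 − 6P.
Supply slope: (49 − 55)/(68 − 71) = 2, so Qs = 2P − 87.
Without the tax, 473 − 6P = 2P − 87 gives 8P = 560, so P* = $70 and Q* = 53.
With the tax collected from producers, supply shifts: Qs = 2(P − 16) − 87.
Solving gives Q = 29 with buyers paying $74 and producers receiving $58 (the $16 wedge).
Quantity falls by |ΔQ| = |53 − 29| = 24.
DWL = ½ · t · |ΔQ| = ½ · 16 · 24 = $192.

Deadweight loss = $192.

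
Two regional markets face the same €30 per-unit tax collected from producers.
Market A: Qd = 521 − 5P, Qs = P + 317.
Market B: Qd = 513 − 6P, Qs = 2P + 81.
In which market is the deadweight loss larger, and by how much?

Market B, by €300.

Market A: pre-tax P* = €34, Q* = 351; post-tax Q = 326; deadweight loss = €375.
Market B: pre-tax P* = €54, Q* = 189; post-tax Q = 144; deadweight loss = €675.
Difference: €375 vs €675 → market B is larger by €300.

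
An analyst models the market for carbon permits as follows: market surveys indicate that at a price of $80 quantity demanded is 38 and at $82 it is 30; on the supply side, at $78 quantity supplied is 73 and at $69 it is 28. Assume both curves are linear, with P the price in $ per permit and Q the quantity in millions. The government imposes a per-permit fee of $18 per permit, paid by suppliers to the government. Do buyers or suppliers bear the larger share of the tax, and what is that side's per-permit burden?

Demand slope: (30 − 38)/(82 − 80) = -4, so Qd = 358 − 4P.
Supply slope: (28 − 73)/(69 − 78) = 5, so Qs = 5P − 317.
Without the tax, 358 − 4P = 5P − 317 gives 9P = 675, so P* = $75 and Q* = 58.
With the tax collected from suppliers, supply shifts: Qs = 5(P − 18) − 317.
New equilibrium: buyers pay $85, suppliers receive $67, Q = 18. (Wedge: Pb − Ps = 18.)
Per-permit burden: buyers $10, suppliers $8.
Buyers take the larger share because demand is less price-elastic here (demand slope 4 vs supply slope 5).
The less price-elastic side of the market bears the larger share of a per-unit tax.

Buyers bear the larger share: $10 per permit.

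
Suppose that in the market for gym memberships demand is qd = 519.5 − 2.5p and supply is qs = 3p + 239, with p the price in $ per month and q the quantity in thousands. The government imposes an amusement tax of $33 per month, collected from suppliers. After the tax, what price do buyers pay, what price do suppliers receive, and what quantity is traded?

Without the tax, 519.5 − 2.5p = 3p + 239 gives 5.5p = 280.5, so p* = $51 and q* = 392.
With the tax collected from suppliers, supply shifts: qs = 3(p − 33) + 239.
New equilibrium: buyers pay $69, suppliers receive $36, q = 347. (Wedge: pb − ps = 33.)
The less price-elastic side of the market bears the larger share of a per-unit tax.

Buyers pay $69; suppliers receive $36; quantity = 347.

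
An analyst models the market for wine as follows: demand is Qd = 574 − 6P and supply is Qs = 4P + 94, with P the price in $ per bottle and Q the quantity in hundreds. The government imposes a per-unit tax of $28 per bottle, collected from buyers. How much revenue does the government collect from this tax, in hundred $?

Without the tax, 574 − 6P = 4P + 94 gives 10P = 480, so P* = $48 and Q* = 286.
With the tax collected from buyers, demand (in seller-price terms) shifts: Qd = 574 − 6(P + 28).
New equilibrium: buyers pay $59.2, suppliers receive $31.2, Q = 218.8. (Wedge: Pb − Ps = 28.)
Revenue = t · Q = 28 · 218.8 = $6126.4.

Tax revenue = $6126.4 hundred.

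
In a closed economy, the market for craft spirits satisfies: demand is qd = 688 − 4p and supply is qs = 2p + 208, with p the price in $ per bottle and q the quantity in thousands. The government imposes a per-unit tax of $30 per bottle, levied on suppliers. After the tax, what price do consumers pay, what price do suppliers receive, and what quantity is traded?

Consumers pay $90; suppliers receive $60; quantity = 328.

Without the tax, 688 − 4p = 2p + 208 gives 6p = 480, so p* = $80 and q* = 368.
With the tax collected from suppliers, supply shifts: qs = 2(p − 30) + 208.
New equilibrium: consumers pay $90, suppliers receive $60, q = 328. (Wedge: pb − ps = 30.)
The less price-elastic side of the market bears the larger share of a per-unit tax.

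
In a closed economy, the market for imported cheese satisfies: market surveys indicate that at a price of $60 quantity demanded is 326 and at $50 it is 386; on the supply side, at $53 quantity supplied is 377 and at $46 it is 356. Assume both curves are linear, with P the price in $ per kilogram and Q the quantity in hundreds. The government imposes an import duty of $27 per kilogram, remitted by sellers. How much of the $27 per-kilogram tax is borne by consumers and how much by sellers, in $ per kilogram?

Demand slope: (386 − 326)/(50 − 60) = -6, so Qd = 686 − 6P.
Supply slope: (356 − 377)/(46 − 53) = 3, so Qs = 3P + 218.
Without the tax, 686 − 6P = 3P + 218 gives 9P = 468, so P* = $52 and Q* = 374.
With the tax collected from sellers, supply shifts: Qs = 3(P − 27) + 218.
Solving gives Q = 320 with consumers paying $61 and sellers receiving $34 (the $27 wedge).
Burden on consumers: $9; on sellers: $18. (They sum to $27.)
The less price-elastic side of the market bears the larger share of a per-unit tax.

Consumers bear $9 per kilogram; sellers bear $18 per kilogram.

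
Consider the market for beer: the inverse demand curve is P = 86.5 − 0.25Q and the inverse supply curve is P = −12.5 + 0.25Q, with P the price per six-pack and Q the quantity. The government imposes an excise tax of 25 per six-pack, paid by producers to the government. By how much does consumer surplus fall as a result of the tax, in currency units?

Consumer surplus falls by 2162.5.

Inverting to Q(P) form: Qd = 346 − 4P; Qs = 4P + 50.
Without the tax, 346 − 4P = 4P + 50 gives 8P = 296, so P* = 37 and Q* = 198.
With the tax collected from producers, supply shifts: Qs = 4(P − 25) + 50.
Solving gives Q = 148 with consumers paying 49.5 and producers receiving 24.5 (the 25 wedge).
ΔCS is the trapezoid between Q = 148 and Q = 198 of height 12.5: ½ · (198 + 148) · 12.5 = 2162.5.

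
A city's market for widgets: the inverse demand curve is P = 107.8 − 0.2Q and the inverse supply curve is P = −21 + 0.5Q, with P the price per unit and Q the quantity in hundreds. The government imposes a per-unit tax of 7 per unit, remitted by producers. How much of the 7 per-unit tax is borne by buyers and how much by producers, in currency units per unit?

Buyers bear 2 per unit; producers bear 5 per unit.

Rewrite in direct form: Qd = 539 − 5P and Qs = 2P + 42.
Before the tax: set 539 − 5P = 2P + 42 → P* = 71, Q* = 184.
With the tax collected from producers, supply shifts: Qs = 2(P − 7) + 42.
New equilibrium: buyers pay 73, producers receive 66, Q = 174. (Wedge: Pb − Ps = 7.)
Burden on buyers: 2; on producers: 5. (They sum to 7.)
The less price-elastic side of the market bears the larger share of a per-unit tax.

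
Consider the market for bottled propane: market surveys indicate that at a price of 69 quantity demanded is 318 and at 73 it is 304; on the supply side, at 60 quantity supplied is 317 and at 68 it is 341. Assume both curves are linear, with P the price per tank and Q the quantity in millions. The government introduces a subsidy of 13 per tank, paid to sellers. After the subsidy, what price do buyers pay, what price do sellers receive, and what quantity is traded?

Buyers pay 59; sellers receive 72; quantity = 353.

Demand slope: (304 − 318)/(73 − 69) = -3.5, so Qd = 559.5 − 3.5P.
Supply slope: (341 − 317)/(68 − 60) = 3, so Qs = 3P + 137.
Without the subsidy, 559.5 − 3.5P = 3P + 137 gives 6.5P = 422.5, so P* = 65 and Q* = 332.
With a per-unit subsidy paid to sellers, each receives P + 13 per unit sold, so supply becomes Qs = 3(P + 13) + 137.
Solving gives Q = 353 with buyers paying 59 and sellers receiving 72 (the 13 wedge).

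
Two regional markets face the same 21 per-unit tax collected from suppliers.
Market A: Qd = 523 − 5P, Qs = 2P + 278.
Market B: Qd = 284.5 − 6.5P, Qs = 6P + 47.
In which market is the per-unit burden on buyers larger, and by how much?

Market B, by 4.08.

Market A: pre-tax P* = 35, Q* = 348; post-tax Q = 318; per-unit burden on buyers = 6.
Market B: pre-tax P* = 19, Q* = 161; post-tax Q = 95.48; per-unit burden on buyers = 10.08.
Difference: 6 vs 10.08 → market B is larger by 4.08.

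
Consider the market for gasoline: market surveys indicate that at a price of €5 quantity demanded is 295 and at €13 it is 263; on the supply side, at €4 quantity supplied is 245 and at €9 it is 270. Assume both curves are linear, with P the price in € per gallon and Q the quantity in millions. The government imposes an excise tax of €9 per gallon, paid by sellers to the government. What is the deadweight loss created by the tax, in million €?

Demand slope: (263 − 295)/(13 − 5) = -4, so Qd = 315 − 4P.
Supply slope: (270 − 245)/(9 − 4) = 5, so Qs = 5P + 225.
Without the tax, 315 − 4P = 5P + 225 gives 9P = 90, so P* = €10 and Q* = 275.
With the tax collected from sellers, supply shifts: Qs = 5(P − 9) + 225.
New equilibrium: consumers pay €15, sellers receive €6, Q = 255. (Wedge: Pb − Ps = 9.)
Quantity falls by |ΔQ| = |275 − 255| = 20.
DWL = ½ · t · |ΔQ| = ½ · 9 · 20 = €90.

Deadweight loss = €90 million.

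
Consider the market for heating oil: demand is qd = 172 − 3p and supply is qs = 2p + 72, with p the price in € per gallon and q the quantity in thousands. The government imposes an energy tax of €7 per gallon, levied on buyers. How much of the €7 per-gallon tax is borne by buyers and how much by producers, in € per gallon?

Without the tax, 172 − 3p = 2p + 72 gives 5p = 100, so p* = €20 and q* = 112.
With the tax collected from buyers, demand (in seller-price terms) shifts: qd = 172 − 3(p + 7).
New equilibrium: buyers pay €22.8, producers receive €15.8, q = 103.6. (Wedge: pb − ps = 7.)
Burden on buyers: €2.8; on producers: €4.2. (They sum to €7.)
The less price-elastic side of the market bears the larger share of a per-unit tax.

Buyers bear €2.8 per gallon; producers bear €4.2 per gallon.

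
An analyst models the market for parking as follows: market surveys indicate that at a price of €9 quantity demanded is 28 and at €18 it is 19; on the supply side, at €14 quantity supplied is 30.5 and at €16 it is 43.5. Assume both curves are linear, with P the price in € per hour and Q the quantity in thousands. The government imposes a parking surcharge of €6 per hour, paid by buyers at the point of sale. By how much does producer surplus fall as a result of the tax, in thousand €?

Demand slope: (19 − 28)/(18 − 9) = -1, so Qd = 37 − P.
Supply slope: (43.5 − 30.5)/(16 − 14) = 6.5, so Qs = 6.5P − 60.5.
Without the tax, 37 − P = 6.5P − 60.5 gives 7.5P = 97.5, so P* = €13 and Q* = 24.
With the tax collected from buyers, demand (in seller-price terms) shifts: Qd = 37 − (P + 6).
New equilibrium: buyers pay €18.2, sellers receive €12.2, Q = 18.8. (Wedge: Pb − Ps = 6.)
ΔPS is the trapezoid between Q = 18.8 and Q = 24 of height €0.8: ½ · (24 + 18.8) · 0.8 = €17.12.

Producer surplus falls by €17.12 thousand.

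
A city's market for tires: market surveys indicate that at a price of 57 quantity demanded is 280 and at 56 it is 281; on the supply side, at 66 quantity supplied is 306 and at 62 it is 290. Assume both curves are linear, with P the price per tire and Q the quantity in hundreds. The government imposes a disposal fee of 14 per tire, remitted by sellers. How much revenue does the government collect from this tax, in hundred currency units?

Tax revenue = 3735.2 hundred.

Demand slope: (281 − 280)/(56 − 57) = -1, so Qd = 337 − P.
Supply slope: (290 − 306)/(62 − 66) = 4, so Qs = 4P + 42.
Before the tax: set 337 − P = 4P + 42 → P* = 59, Q* = 278.
With the tax collected from sellers, supply shifts: Qs = 4(P − 14) + 42.
New equilibrium: buyers pay 70.2, sellers receive 56.2, Q = 266.8. (Wedge: Pb − Ps = 14.)
Revenue = t · Q = 14 · 266.8 = 3735.2.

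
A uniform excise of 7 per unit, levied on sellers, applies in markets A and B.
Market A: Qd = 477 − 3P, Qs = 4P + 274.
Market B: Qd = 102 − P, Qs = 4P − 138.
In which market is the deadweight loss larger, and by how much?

Market A, by 22.4.

Market A: pre-tax P* = 29, Q* = 390; post-tax Q = 378; deadweight loss = 42.
Market B: pre-tax P* = 48, Q* = 54; post-tax Q = 48.4; deadweight loss = 19.6.
Difference: 42 vs 19.6 → market A is larger by 22.4.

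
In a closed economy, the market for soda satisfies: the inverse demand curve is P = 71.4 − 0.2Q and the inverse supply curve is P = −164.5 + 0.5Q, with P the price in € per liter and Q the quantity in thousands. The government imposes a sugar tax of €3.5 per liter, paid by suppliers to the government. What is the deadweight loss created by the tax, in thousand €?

Deadweight loss = €8.75 thousand.

Rewrite in direct form: Qd = 357 − 5P and Qs = 2P + 329.
Before the tax: set 357 − 5P = 2P + 329 → P* = €4, Q* = 337.
With the tax collected from suppliers, supply shifts: Qs = 2(P − 3.5) + 329.
Solving gives Q = 332 with consumers paying €5 and suppliers receiving €1.5 (the €3.5 wedge).
Quantity falls by |ΔQ| = |337 − 332| = 5.
DWL = ½ · t · |ΔQ| = ½ · 3.5 · 5 = €8.75.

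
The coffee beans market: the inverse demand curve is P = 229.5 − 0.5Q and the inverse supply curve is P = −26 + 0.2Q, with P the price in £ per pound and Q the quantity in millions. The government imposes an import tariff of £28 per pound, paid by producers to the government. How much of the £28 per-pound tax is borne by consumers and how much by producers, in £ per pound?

Inverting to Q(P) form: Qd = 459 − 2P; Qs = 5P + 130.
Without the tax, 459 − 2P = 5P + 130 gives 7P = 329, so P* = £47 and Q* = 365.
With the tax collected from producers, supply shifts: Qs = 5(P − 28) + 130.
Solving gives Q = 325 with consumers paying £67 and producers receiving £39 (the £28 wedge).
Burden on consumers: £20; on producers: £8. (They sum to £28.)
The less price-elastic side of the market bears the larger share of a per-unit tax.

Consumers bear £20 per pound; producers bear £8 per pound.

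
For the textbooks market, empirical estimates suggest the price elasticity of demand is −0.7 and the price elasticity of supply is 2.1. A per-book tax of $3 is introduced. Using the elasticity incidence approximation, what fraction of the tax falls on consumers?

Consumers' share ≈ 0.75.

Incidence ratio: consumers' share ≈ εs / (εs + |εd|) = 2.1 / (2.1 + 0.7) = 0.75.
Supply is the more elastic side, so consumers bear the larger share.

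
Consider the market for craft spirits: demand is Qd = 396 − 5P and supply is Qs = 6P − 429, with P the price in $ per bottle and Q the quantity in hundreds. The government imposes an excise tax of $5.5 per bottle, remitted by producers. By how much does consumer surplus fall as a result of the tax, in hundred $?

Consumer surplus falls by $40.5 hundred.

Without the tax, 396 − 5P = 6P − 429 gives 11P = 825, so P* = $75 and Q* = 21.
With the tax collected from producers, supply shifts: Qs = 6(P − 5.5) − 429.
Solving gives Q = 6 with buyers paying $78 and producers receiving $72.5 (the $5.5 wedge).
ΔCS is the trapezoid between Q = 6 and Q = 21 of height $3: ½ · (21 + 6) · 3 = $40.5.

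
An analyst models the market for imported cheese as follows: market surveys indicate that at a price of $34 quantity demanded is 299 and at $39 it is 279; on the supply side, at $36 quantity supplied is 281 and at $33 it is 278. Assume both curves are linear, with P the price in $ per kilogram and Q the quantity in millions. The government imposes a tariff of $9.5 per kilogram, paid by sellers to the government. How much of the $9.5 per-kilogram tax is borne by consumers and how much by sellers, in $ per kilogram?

Demand slope: (279 − 299)/(39 − 34) = -4, so Qd = 435 − 4P.
Supply slope: (278 − 281)/(33 − 36) = 1, so Qs = P + 245.
Without the tax, 435 − 4P = P + 245 gives 5P = 190, so P* = $38 and Q* = 283.
With the tax collected from sellers, supply shifts: Qs = (P − 9.5) + 245.
Solving gives Q = 275.4 with consumers paying $39.9 and sellers receiving $30.4 (the $9.5 wedge).
Burden on consumers: $1.9; on sellers: $7.6. (They sum to $9.5.)
The less price-elastic side of the market bears the larger share of a per-unit tax.

Consumers bear $1.9 per kilogram; sellers bear $7.6 per kilogram.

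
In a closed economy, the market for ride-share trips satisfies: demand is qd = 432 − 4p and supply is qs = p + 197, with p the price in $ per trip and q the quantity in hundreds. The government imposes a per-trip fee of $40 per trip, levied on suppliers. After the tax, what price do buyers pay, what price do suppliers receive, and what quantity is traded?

Without the tax, 432 − 4p = p + 197 gives 5p = 235, so p* = $47 and q* = 244.
With the tax collected from suppliers, supply shifts: qs = (p − 40) + 197.
Solving gives q = 212 with buyers paying $55 and suppliers receiving $15 (the $40 wedge).
The less price-elastic side of the market bears the larger share of a per-unit tax.

Buyers pay $55; suppliers receive $15; quantity = 212.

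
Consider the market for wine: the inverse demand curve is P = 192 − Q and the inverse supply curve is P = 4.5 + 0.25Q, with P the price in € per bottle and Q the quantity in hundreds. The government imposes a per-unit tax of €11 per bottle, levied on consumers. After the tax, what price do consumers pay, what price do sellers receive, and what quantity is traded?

Consumers pay €50.8; sellers receive €39.8; quantity = 141.2.

Inverting to Q(P) form: Qd = 192 − P; Qs = 4P − 18.
Before the tax: set 192 − P = 4P − 18 → P* = €42, Q* = 150.
With the tax collected from consumers, demand (in seller-price terms) shifts: Qd = 192 − (P + 11).
New equilibrium: consumers pay €50.8, sellers receive €39.8, Q = 141.2. (Wedge: Pb − Ps = 11.)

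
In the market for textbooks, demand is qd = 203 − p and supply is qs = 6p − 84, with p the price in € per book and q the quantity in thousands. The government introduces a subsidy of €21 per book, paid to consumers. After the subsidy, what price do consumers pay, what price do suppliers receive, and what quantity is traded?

Consumers pay €23; suppliers receive €44; quantity = 180.

Before the subsidy: set 203 − p = 6p − 84 → p* = €41, q* = 162.
With a per-unit subsidy paid to consumers, each effectively pays p − 21, so demand becomes qd = 203 − (p − 21).
New equilibrium: consumers pay €23, suppliers receive €44, q = 180. (Wedge: pb − ps = −21.)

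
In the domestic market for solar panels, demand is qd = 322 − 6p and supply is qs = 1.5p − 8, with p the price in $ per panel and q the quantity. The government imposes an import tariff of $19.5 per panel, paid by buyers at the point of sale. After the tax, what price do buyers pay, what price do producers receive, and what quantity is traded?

Without the tax, 322 − 6p = 1.5p − 8 gives 7.5p = 330, so p* = $44 and q* = 58.
With the tax collected from buyers, demand (in seller-price terms) shifts: qd = 322 − 6(p + 19.5).
New equilibrium: buyers pay $47.9, producers receive $28.4, q = 34.6. (Wedge: pb − ps = 19.5.)
The less price-elastic side of the market bears the larger share of a per-unit tax.

Buyers pay $47.9; producers receive $28.4; quantity = 34.6.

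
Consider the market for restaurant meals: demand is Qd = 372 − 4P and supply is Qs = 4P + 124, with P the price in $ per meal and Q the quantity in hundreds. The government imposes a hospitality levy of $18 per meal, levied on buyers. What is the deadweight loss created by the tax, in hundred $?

Before the tax: set 372 − 4P = 4P + 124 → P* = $31, Q* = 248.
With the tax collected from buyers, demand (in seller-price terms) shifts: Qd = 372 − 4(P + 18).
New equilibrium: buyers pay $40, producers receive $22, Q = 212. (Wedge: Pb − Ps = 18.)
Quantity falls by |ΔQ| = |248 − 212| = 36.
DWL = ½ · t · |ΔQ| = ½ · 18 · 36 = $324.

Deadweight loss = $324 hundred.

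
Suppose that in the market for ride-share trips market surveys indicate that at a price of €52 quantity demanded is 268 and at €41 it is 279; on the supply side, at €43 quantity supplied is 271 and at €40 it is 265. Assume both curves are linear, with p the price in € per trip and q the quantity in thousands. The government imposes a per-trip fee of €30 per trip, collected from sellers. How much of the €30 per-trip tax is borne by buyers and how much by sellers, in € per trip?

Buyers bear €20 per trip; sellers bear €10 per trip.

Demand slope: (279 − 268)/(41 − 52) = -1, so qd = 320 − p.
Supply slope: (265 − 271)/(40 − 43) = 2, so qs = 2p + 185.
Before the tax: set 320 − p = 2p + 185 → p* = €45, q* = 275.
With the tax collected from sellers, supply shifts: qs = 2(p − 30) + 185.
New equilibrium: buyers pay €65, sellers receive €35, q = 255. (Wedge: pb − ps = 30.)
Burden on buyers: €20; on sellers: €10. (They sum to €30.)
The less price-elastic side of the market bears the larger share of a per-unit tax.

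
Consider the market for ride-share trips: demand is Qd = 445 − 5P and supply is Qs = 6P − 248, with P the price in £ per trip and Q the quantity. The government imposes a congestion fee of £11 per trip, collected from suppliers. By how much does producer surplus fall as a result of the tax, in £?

Before the tax: set 445 − 5P = 6P − 248 → P* = £63, Q* = 130.
With the tax collected from suppliers, supply shifts: Qs = 6(P − 11) − 248.
Solving gives Q = 100 with buyers paying £69 and suppliers receiving £58 (the £11 wedge).
ΔPS is the trapezoid between Q = 100 and Q = 130 of height £5: ½ · (130 + 100) · 5 = £575.

Producer surplus falls by £575.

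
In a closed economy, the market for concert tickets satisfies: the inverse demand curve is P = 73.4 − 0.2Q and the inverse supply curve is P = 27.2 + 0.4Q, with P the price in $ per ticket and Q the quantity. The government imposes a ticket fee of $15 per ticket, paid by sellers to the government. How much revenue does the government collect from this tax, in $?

Tax revenue = $780.

Inverting to Q(P) form: Qd = 367 − 5P; Qs = 2.5P − 68.
Before the tax: set 367 − 5P = 2.5P − 68 → P* = $58, Q* = 77.
With the tax collected from sellers, supply shifts: Qs = 2.5(P − 15) − 68.
Solving gives Q = 52 with buyers paying $63 and sellers receiving $48 (the $15 wedge).
Revenue = t · Q = 15 · 52 = $780.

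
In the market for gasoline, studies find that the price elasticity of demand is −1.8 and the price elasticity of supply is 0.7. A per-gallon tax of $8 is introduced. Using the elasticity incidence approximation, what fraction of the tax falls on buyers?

Buyers' share ≈ 0.28.

Incidence ratio: buyers' share ≈ εs / (εs + |εd|) = 0.7 / (0.7 + 1.8) = 0.28.
Supply is the less elastic side, so buyers bear the smaller share.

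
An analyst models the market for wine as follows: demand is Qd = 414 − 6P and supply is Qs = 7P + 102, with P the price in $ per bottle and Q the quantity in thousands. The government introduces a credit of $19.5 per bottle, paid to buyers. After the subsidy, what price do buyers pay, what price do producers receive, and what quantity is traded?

Without the subsidy, 414 − 6P = 7P + 102 gives 13P = 312, so P* = $24 and Q* = 270.
With a per-unit subsidy paid to buyers, each effectively pays P − 19.5, so demand becomes Qd = 414 − 6(P − 19.5).
Solving gives Q = 333 with buyers paying $13.5 and producers receiving $33 (the $19.5 wedge).

Buyers pay $13.5; producers receive $33; quantity = 333.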